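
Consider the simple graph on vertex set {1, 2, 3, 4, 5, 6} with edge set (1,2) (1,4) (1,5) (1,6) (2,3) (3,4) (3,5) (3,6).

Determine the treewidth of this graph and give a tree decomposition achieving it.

Each bag holds 3 vertices, so the decomposition has width 2, which upper-bounds the treewidth. The edges 1–5–3–2–1 form a cycle, so G is not a tree and its treewidth is at least 2. Therefore the treewidth is 2.

Treewidth 2.
Bags: B1 = {1, 3, 5}  B2 = {1, 2, 3}  B3 = {1, 3, 6}  B4 = {1, 3, 4}
Tree: B1–B2, B2–B3, B3–B4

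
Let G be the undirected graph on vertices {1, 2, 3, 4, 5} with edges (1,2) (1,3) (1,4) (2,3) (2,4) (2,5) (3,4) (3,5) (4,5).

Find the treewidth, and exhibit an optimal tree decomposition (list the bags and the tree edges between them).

Each bag holds 4 vertices, so the decomposition has width 3, which upper-bounds the treewidth. For the lower bound, the 4 vertices {1, 2, 3, 4} are pairwise adjacent, and any tree decomposition puts a clique entirely inside one bag — forcing width ≥ 3. Hence tw(G) = 3 exactly.

Treewidth 3.
One optimal decomposition is:
Bags: B1 = {2, 3, 4, 5}  B2 = {1, 2, 3, 4}
Tree: B1–B2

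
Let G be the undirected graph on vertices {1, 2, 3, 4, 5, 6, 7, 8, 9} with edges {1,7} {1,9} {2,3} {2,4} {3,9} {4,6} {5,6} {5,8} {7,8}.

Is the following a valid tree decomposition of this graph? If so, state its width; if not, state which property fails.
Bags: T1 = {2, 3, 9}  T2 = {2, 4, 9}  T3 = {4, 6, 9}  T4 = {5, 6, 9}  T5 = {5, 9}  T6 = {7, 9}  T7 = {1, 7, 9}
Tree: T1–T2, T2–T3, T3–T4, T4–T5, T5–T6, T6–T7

No — vertex 8 appears in no bag.

A tree decomposition must satisfy three properties: every vertex lies in some bag; for every edge, both endpoints lie together in some bag; and for every vertex, the bags containing it form a connected subtree. Here vertex 8 appears in no bag, so the decomposition is invalid.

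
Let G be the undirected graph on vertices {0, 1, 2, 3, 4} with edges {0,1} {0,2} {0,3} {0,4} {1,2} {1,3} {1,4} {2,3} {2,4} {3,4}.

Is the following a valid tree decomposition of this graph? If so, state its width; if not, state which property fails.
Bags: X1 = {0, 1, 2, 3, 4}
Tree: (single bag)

Yes; width 4.

Checking the three conditions: (i) the bags cover all of {0, 1, 2, 3, 4}; (ii) for each edge, some bag contains both endpoints; (iii) the bags containing any fixed vertex form a subtree. All hold, so the decomposition is valid with width 5 − 1 = 4.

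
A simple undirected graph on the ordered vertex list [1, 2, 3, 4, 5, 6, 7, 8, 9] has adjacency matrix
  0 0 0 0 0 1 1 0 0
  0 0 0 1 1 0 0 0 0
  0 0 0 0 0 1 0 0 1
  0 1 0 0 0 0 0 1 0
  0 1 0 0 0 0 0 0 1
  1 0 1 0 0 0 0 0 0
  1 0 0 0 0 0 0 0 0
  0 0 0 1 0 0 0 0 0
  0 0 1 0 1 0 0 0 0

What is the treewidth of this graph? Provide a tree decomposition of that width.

Each bag holds 2 vertices, so the decomposition has width 1, which upper-bounds the treewidth. G has an edge, so its treewidth is at least 1. Combining the bounds, tw(G) = 1.

Treewidth 1.
One optimal decomposition is:
Bags: B1 = {1, 7}  B2 = {1, 6}  B3 = {3, 6}  B4 = {3, 9}  B5 = {5, 9}  B6 = {2, 5}  B7 = {2, 4}  B8 = {4, 8}
Tree: B1–B2, B2–B3, B3–B4, B4–B5, B5–B6, B6–B7, B7–B8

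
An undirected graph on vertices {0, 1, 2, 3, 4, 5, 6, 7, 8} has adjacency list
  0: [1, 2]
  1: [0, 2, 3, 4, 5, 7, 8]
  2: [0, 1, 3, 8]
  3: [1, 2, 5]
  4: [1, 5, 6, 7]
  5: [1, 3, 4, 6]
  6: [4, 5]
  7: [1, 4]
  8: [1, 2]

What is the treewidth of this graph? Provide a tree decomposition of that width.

Treewidth 2.
One optimal decomposition is:
Bags: B1 = {1, 3, 5}  B2 = {1, 4, 5}  B3 = {1, 2, 3}  B4 = {1, 4, 7}  B5 = {4, 5, 6}  B6 = {1, 2, 8}  B7 = {0, 1, 2}
Tree: B1–B2, B1–B3, B2–B4, B2–B5, B3–B6, B6–B7

Each bag holds 3 vertices, so the decomposition has width 2, which upper-bounds the treewidth. For the lower bound, the 3 vertices {1, 2, 8} are pairwise adjacent, and any tree decomposition puts a clique entirely inside one bag — forcing width ≥ 2. Combining the bounds, tw(G) = 2.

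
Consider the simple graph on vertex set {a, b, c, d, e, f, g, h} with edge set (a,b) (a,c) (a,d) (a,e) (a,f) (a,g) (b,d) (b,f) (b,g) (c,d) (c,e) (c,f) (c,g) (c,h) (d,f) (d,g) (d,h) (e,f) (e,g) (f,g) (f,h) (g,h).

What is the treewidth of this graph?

4

A width-4 tree decomposition is:
Bags: B1 = {a, c, d, f, g}  B2 = {a, b, d, f, g}  B3 = {a, c, e, f, g}  B4 = {c, d, f, g, h}
Tree: B1–B2, B1–B3, B1–B4
Every bag has size at most 5, so the width is 5 − 1 = 4 and tw(G) ≤ 4. On the other hand G contains the 5-clique {c, d, f, g, h}. A clique must lie in a single bag of any decomposition, so no decomposition can have width below 4. Combining the bounds, tw(G) = 4.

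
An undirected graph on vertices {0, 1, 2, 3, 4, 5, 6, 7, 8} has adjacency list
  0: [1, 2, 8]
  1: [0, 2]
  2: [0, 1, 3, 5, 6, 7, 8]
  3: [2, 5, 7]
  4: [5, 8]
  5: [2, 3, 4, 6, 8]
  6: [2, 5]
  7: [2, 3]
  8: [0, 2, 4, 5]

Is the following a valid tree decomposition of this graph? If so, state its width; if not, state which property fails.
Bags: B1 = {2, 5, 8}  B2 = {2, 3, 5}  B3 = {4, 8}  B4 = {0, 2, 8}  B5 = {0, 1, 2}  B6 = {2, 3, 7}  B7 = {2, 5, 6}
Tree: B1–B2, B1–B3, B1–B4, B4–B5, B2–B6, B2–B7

No — edge (5,4) lies in no bag.

A tree decomposition must satisfy three properties: every vertex lies in some bag; for every edge, both endpoints lie together in some bag; and for every vertex, the bags containing it form a connected subtree. Here edge (5,4) lies in no bag, so the decomposition is invalid.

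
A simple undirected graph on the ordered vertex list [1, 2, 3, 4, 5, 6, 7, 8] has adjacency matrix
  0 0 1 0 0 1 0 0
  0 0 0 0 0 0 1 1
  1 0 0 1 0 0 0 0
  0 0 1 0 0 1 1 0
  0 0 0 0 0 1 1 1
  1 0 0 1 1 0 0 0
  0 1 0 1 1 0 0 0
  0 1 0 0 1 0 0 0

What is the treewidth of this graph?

2

A width-2 tree decomposition is:
Bags: B1 = {1, 3, 6}  B2 = {3, 4, 6}  B3 = {4, 5, 6}  B4 = {4, 5, 7}  B5 = {5, 7, 8}  B6 = {2, 7, 8}
Tree: B1–B2, B2–B3, B3–B4, B4–B5, B5–B6
Every bag has size at most 3, so the width is 3 − 1 = 2 and tw(G) ≤ 2. The edges 1–3–4–6–1 form a cycle, so G is not a tree and its treewidth is at least 2. Combining the bounds, tw(G) = 2.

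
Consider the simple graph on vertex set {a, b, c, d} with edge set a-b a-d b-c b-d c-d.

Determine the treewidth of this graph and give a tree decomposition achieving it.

Treewidth 2.
One such decomposition:
Bags: B1 = {b, c, d}  B2 = {a, b, d}
Tree: B1–B2

Each bag holds 3 vertices, so the decomposition has width 2, which upper-bounds the treewidth. Conversely, {b, c, d} is a clique of size 3, and the vertices of any clique must share a bag in every tree decomposition; so some bag has ≥ 3 vertices and tw(G) ≥ 2. Therefore the treewidth is 2.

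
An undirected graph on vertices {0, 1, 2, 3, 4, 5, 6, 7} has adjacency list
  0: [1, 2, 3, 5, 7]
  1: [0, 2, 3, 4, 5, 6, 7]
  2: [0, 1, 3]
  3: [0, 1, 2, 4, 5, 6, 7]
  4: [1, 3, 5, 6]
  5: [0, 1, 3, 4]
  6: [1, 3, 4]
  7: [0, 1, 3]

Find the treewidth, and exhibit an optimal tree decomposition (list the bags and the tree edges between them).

Treewidth 3.
One optimal decomposition is:
Bags: B1 = {0, 1, 2, 3}  B2 = {0, 1, 3, 5}  B3 = {0, 1, 3, 7}  B4 = {1, 3, 4, 5}  B5 = {1, 3, 4, 6}
Tree: B1–B2, B2–B3, B2–B4, B4–B5

Every bag has size at most 4, so the width is 4 − 1 = 3 and tw(G) ≤ 3. On the other hand G contains the 4-clique {0, 1, 2, 3}. A clique must lie in a single bag of any decomposition, so no decomposition can have width below 3. Combining the bounds, tw(G) = 3.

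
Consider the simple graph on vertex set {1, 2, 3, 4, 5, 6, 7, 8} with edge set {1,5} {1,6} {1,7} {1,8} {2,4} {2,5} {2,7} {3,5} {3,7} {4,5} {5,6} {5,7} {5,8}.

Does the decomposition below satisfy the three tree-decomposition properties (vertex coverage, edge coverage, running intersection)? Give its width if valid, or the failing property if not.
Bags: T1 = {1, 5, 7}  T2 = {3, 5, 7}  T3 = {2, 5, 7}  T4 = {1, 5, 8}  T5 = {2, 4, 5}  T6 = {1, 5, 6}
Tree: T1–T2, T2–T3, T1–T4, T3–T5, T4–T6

Yes; width 2.

Vertex coverage: the bags together contain {1, 2, 3, 4, 5, 6, 7, 8}, the full vertex set. Edge coverage: each edge of G has both endpoints in at least one bag. Running intersection: for every vertex, the bags containing it form a connected subtree. All three properties hold, so this is a valid tree decomposition of width max|bag| − 1 = 2, and hence tw(G) ≤ 2.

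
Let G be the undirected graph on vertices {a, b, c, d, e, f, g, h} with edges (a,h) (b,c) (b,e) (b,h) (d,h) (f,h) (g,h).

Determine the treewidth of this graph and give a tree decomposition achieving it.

Treewidth 1.
One such decomposition:
Bags: B1 = {b, h}  B2 = {b, e}  B3 = {a, h}  B4 = {g, h}  B5 = {f, h}  B6 = {d, h}  B7 = {b, c}
Tree: B1–B2, B1–B3, B3–B4, B3–B5, B1–B6, B2–B7

The largest bag has 2 vertices, giving width 1; this decomposition certifies tw(G) ≤ 1. G has an edge, so its treewidth is at least 1. Therefore the treewidth is 1.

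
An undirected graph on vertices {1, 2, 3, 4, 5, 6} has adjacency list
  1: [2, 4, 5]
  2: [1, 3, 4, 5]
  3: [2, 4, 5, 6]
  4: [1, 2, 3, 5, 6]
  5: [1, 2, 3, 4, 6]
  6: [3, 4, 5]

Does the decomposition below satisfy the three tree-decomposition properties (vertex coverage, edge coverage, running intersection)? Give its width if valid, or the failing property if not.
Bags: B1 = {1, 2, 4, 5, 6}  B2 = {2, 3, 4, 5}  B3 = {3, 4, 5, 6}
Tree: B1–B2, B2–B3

No — bags containing vertex 6 are not connected in the tree.

A tree decomposition must satisfy three properties: every vertex lies in some bag; for every edge, both endpoints lie together in some bag; and for every vertex, the bags containing it form a connected subtree. Here bags containing vertex 6 are not connected in the tree, so the decomposition is invalid.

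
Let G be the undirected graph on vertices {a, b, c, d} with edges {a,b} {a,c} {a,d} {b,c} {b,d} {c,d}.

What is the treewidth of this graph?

A width-3 tree decomposition is:
Bags: B1 = {a, b, c, d}
Tree: (single bag)
A single bag containing all 4 vertices is trivially a valid decomposition of width 3. On the other hand G contains the 4-clique {a, b, c, d}. A clique must lie in a single bag of any decomposition, so no decomposition can have width below 3. Combining the bounds, tw(G) = 3.

3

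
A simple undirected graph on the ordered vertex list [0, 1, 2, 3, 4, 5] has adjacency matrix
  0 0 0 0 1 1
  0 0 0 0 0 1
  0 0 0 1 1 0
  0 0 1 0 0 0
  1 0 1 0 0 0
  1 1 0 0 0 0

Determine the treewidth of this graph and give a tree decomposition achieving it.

Treewidth 1.
One such decomposition:
Bags: B1 = {2, 3}  B2 = {2, 4}  B3 = {0, 4}  B4 = {0, 5}  B5 = {1, 5}
Tree: B1–B2, B2–B3, B3–B4, B4–B5

Each bag holds 2 vertices, so the decomposition has width 1, which upper-bounds the treewidth. G has an edge, so its treewidth is at least 1. Combining the bounds, tw(G) = 1.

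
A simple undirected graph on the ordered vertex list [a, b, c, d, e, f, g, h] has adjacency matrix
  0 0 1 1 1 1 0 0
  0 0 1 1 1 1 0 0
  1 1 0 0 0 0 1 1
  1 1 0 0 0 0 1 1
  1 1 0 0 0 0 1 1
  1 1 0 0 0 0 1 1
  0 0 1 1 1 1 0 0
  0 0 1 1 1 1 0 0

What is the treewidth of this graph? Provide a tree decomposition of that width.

Every bag has size at most 5, so the width is 5 − 1 = 4 and tw(G) ≤ 4. For the lower bound: the 5 vertex sets {d,g}, {c,h}, {a,e}, {b}, {f} are disjoint, each induces a connected subgraph, and every pair is joined by at least one edge of G. Contracting each set to a single vertex therefore yields K_{5} as a minor, and since treewidth is minor-monotone, tw(G) ≥ tw(K_{5}) = 4. The upper and lower bounds meet at 4, so that is the treewidth.

Treewidth 4.
Bags: B1 = {a, b, d, g, h}  B2 = {a, b, c, g, h}  B3 = {a, b, e, g, h}  B4 = {a, b, f, g, h}
Tree: B1–B2, B2–B3, B3–B4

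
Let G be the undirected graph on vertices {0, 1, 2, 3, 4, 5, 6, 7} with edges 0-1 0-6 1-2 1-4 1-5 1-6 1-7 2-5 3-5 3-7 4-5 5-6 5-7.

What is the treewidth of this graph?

A width-2 tree decomposition is:
Bags: B1 = {3, 5, 7}  B2 = {1, 5, 7}  B3 = {1, 2, 5}  B4 = {1, 5, 6}  B5 = {1, 4, 5}  B6 = {0, 1, 6}
Tree: B1–B2, B2–B3, B3–B4, B2–B5, B4–B6
The largest bag has 3 vertices, giving width 2; this decomposition certifies tw(G) ≤ 2. For the lower bound, the 3 vertices {0, 1, 6} are pairwise adjacent, and any tree decomposition puts a clique entirely inside one bag — forcing width ≥ 2. The upper and lower bounds meet at 2, so that is the treewidth.

2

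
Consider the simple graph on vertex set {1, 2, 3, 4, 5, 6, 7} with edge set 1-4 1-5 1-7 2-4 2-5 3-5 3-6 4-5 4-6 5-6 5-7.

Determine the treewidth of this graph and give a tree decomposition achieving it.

The largest bag has 3 vertices, giving width 2; this decomposition certifies tw(G) ≤ 2. For the lower bound, the 3 vertices {3, 5, 6} are pairwise adjacent, and any tree decomposition puts a clique entirely inside one bag — forcing width ≥ 2. Therefore the treewidth is 2.

Treewidth 2.
One optimal decomposition is:
Bags: B1 = {2, 4, 5}  B2 = {4, 5, 6}  B3 = {3, 5, 6}  B4 = {1, 4, 5}  B5 = {1, 5, 7}
Tree: B1–B2, B2–B3, B1–B4, B4–B5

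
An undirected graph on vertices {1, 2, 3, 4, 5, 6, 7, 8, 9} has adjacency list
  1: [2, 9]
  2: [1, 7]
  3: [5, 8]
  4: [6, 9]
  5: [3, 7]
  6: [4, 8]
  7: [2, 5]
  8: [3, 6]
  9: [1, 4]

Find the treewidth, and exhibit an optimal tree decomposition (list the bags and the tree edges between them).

The largest bag has 3 vertices, giving width 2; this decomposition certifies tw(G) ≤ 2. The edges 4–6–8–3–5–7–2–1–9–4 form a cycle, so G is not a tree and its treewidth is at least 2. Combining the bounds, tw(G) = 2.

Treewidth 2.
Bags: B1 = {4, 6, 8}  B2 = {3, 4, 8}  B3 = {3, 4, 5}  B4 = {4, 5, 7}  B5 = {2, 4, 7}  B6 = {1, 2, 4}  B7 = {1, 4, 9}
Tree: B1–B2, B2–B3, B3–B4, B4–B5, B5–B6, B6–B7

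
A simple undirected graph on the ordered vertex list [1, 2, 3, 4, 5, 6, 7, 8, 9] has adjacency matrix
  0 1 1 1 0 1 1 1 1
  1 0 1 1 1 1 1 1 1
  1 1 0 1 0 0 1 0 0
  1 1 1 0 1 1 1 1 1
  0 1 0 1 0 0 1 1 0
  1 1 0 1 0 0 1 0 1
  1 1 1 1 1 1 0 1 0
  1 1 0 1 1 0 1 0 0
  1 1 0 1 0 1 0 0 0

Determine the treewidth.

A width-4 tree decomposition is:
Bags: B1 = {1, 2, 4, 7, 8}  B2 = {1, 2, 4, 6, 7}  B3 = {2, 4, 5, 7, 8}  B4 = {1, 2, 3, 4, 7}  B5 = {1, 2, 4, 6, 9}
Tree: B1–B2, B1–B3, B2–B4, B2–B5
The largest bag has 5 vertices, giving width 4; this decomposition certifies tw(G) ≤ 4. Conversely, {1, 2, 4, 6, 9} is a clique of size 5, and the vertices of any clique must share a bag in every tree decomposition; so some bag has ≥ 5 vertices and tw(G) ≥ 4. Therefore the treewidth is 4.

4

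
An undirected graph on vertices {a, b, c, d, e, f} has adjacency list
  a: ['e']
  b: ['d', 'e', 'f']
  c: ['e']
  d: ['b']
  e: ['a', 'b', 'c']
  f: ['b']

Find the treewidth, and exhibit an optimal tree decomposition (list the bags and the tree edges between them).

Each bag holds 2 vertices, so the decomposition has width 1, which upper-bounds the treewidth. Since G has at least one edge (e.g. e–c), it is not an edgeless graph, so tw(G) ≥ 1. Combining the bounds, tw(G) = 1.

Treewidth 1.
One optimal decomposition is:
Bags: B1 = {c, e}  B2 = {b, e}  B3 = {b, f}  B4 = {b, d}  B5 = {a, e}
Tree: B1–B2, B2–B3, B3–B4, B2–B5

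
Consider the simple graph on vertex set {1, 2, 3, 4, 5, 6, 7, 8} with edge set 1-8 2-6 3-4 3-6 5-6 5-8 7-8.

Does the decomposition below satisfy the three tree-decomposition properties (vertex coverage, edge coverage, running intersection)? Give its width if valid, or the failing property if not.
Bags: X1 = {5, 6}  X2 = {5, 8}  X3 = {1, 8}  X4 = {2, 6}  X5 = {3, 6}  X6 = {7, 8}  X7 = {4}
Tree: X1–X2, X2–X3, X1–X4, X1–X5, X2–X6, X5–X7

A tree decomposition must satisfy three properties: every vertex lies in some bag; for every edge, both endpoints lie together in some bag; and for every vertex, the bags containing it form a connected subtree. Here edge (3,4) lies in no bag, so the decomposition is invalid.

No — edge (3,4) lies in no bag.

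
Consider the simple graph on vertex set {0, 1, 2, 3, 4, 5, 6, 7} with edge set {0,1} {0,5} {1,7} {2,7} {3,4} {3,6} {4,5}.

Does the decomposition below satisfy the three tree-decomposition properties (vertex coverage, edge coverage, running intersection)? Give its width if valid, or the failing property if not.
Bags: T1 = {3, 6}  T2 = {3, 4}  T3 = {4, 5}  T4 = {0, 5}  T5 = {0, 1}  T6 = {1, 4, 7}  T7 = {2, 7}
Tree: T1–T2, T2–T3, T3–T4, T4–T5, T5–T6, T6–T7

No — bags containing vertex 4 are not connected in the tree.

A tree decomposition must satisfy three properties: every vertex lies in some bag; for every edge, both endpoints lie together in some bag; and for every vertex, the bags containing it form a connected subtree. Here bags containing vertex 4 are not connected in the tree, so the decomposition is invalid.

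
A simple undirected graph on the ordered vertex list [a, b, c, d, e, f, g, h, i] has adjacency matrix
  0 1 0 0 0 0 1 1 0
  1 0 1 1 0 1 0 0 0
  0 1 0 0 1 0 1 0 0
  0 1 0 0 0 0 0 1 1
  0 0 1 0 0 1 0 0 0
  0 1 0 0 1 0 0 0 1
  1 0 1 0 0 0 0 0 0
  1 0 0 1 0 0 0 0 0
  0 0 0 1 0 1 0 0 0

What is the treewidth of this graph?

A width-3 tree decomposition is:
Bags: B1 = {a, c, g, h}  B2 = {a, b, c, h}  B3 = {b, c, d, h}  B4 = {b, c, d, e}  B5 = {b, d, e, f}  B6 = {d, e, f, i}
Tree: B1–B2, B2–B3, B3–B4, B4–B5, B5–B6
Every bag has size at most 4, so the width is 4 − 1 = 3 and tw(G) ≤ 3. For the lower bound: the 4 vertex sets {a,g,h}, {c}, {b}, {d,e,f,i} are disjoint, each induces a connected subgraph, and every pair is joined by at least one edge of G. Contracting each set to a single vertex therefore yields K_{4} as a minor, and since treewidth is minor-monotone, tw(G) ≥ tw(K_{4}) = 3. Combining the bounds, tw(G) = 3.

3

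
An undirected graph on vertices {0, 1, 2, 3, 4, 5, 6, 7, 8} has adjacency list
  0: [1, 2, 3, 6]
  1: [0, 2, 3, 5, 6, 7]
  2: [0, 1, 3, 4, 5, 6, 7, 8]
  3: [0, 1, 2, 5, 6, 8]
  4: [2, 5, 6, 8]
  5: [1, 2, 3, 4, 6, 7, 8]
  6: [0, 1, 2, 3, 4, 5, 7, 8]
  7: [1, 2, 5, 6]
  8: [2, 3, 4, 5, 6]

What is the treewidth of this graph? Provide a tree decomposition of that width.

Treewidth 4.
One optimal decomposition is:
Bags: B1 = {2, 3, 5, 6, 8}  B2 = {1, 2, 3, 5, 6}  B3 = {0, 1, 2, 3, 6}  B4 = {1, 2, 5, 6, 7}  B5 = {2, 4, 5, 6, 8}
Tree: B1–B2, B2–B3, B2–B4, B1–B5

The largest bag has 5 vertices, giving width 4; this decomposition certifies tw(G) ≤ 4. On the other hand G contains the 5-clique {0, 1, 2, 3, 6}. A clique must lie in a single bag of any decomposition, so no decomposition can have width below 4. Hence tw(G) = 4 exactly.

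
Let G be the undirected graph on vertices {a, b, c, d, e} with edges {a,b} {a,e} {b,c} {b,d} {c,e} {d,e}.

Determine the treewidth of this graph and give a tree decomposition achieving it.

Treewidth 2.
One optimal decomposition is:
Bags: B1 = {b, d, e}  B2 = {b, c, e}  B3 = {a, b, e}
Tree: B1–B2, B2–B3

The largest bag has 3 vertices, giving width 2; this decomposition certifies tw(G) ≤ 2. Since d–e–c–b–d is a cycle in G, G is not acyclic. Forests are exactly the graphs of treewidth ≤ 1, so tw(G) ≥ 2. The upper and lower bounds meet at 2, so that is the treewidth.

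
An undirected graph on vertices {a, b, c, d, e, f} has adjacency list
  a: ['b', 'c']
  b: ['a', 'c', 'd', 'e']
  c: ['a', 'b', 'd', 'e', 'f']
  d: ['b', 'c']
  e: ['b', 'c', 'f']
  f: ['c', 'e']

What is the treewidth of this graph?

A width-2 tree decomposition is:
Bags: B1 = {b, c, e}  B2 = {a, b, c}  B3 = {b, c, d}  B4 = {c, e, f}
Tree: B1–B2, B1–B3, B1–B4
The largest bag has 3 vertices, giving width 2; this decomposition certifies tw(G) ≤ 2. On the other hand G contains the 3-clique {c, e, f}. A clique must lie in a single bag of any decomposition, so no decomposition can have width below 2. The upper and lower bounds meet at 2, so that is the treewidth.

2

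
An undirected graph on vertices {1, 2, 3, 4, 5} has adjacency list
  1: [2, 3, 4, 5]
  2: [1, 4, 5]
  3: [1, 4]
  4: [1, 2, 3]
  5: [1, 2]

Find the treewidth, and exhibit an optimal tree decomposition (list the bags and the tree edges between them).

The largest bag has 3 vertices, giving width 2; this decomposition certifies tw(G) ≤ 2. Conversely, {1, 2, 4} is a clique of size 3, and the vertices of any clique must share a bag in every tree decomposition; so some bag has ≥ 3 vertices and tw(G) ≥ 2. The upper and lower bounds meet at 2, so that is the treewidth.

Treewidth 2.
One optimal decomposition is:
Bags: B1 = {1, 2, 4}  B2 = {1, 3, 4}  B3 = {1, 2, 5}
Tree: B1–B2, B1–B3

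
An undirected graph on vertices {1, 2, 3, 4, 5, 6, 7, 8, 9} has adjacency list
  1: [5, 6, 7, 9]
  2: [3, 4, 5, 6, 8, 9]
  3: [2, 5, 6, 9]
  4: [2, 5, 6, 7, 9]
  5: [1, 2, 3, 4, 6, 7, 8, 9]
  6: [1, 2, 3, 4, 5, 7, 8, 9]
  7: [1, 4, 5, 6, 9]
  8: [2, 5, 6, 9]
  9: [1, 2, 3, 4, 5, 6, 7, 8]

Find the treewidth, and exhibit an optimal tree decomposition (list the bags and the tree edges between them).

Treewidth 4.
Bags: B1 = {2, 5, 6, 8, 9}  B2 = {2, 4, 5, 6, 9}  B3 = {4, 5, 6, 7, 9}  B4 = {2, 3, 5, 6, 9}  B5 = {1, 5, 6, 7, 9}
Tree: B1–B2, B2–B3, B1–B4, B3–B5

Every bag has size at most 5, so the width is 5 − 1 = 4 and tw(G) ≤ 4. Conversely, {1, 5, 6, 7, 9} is a clique of size 5, and the vertices of any clique must share a bag in every tree decomposition; so some bag has ≥ 5 vertices and tw(G) ≥ 4. Therefore the treewidth is 4.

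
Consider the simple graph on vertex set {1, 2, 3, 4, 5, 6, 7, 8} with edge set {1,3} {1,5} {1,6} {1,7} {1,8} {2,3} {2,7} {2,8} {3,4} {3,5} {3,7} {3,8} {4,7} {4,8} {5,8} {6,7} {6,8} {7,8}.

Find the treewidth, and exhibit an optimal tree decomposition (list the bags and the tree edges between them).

Treewidth 3.
One optimal decomposition is:
Bags: B1 = {1, 3, 7, 8}  B2 = {2, 3, 7, 8}  B3 = {1, 3, 5, 8}  B4 = {1, 6, 7, 8}  B5 = {3, 4, 7, 8}
Tree: B1–B2, B1–B3, B1–B4, B1–B5

Each bag holds 4 vertices, so the decomposition has width 3, which upper-bounds the treewidth. Conversely, {1, 3, 5, 8} is a clique of size 4, and the vertices of any clique must share a bag in every tree decomposition; so some bag has ≥ 4 vertices and tw(G) ≥ 3. Hence tw(G) = 3 exactly.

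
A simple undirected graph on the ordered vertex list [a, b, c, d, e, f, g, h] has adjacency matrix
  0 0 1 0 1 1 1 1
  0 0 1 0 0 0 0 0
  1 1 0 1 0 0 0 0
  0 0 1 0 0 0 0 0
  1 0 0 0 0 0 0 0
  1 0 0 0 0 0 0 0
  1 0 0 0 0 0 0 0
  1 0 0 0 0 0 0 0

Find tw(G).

1

A width-1 tree decomposition is:
Bags: B1 = {a, h}  B2 = {a, e}  B3 = {a, c}  B4 = {a, f}  B5 = {a, g}  B6 = {c, d}  B7 = {b, c}
Tree: B1–B2, B1–B3, B1–B4, B2–B5, B3–B6, B6–B7
The largest bag has 2 vertices, giving width 1; this decomposition certifies tw(G) ≤ 1. Since G has at least one edge (e.g. a–h), it is not an edgeless graph, so tw(G) ≥ 1. Combining the bounds, tw(G) = 1.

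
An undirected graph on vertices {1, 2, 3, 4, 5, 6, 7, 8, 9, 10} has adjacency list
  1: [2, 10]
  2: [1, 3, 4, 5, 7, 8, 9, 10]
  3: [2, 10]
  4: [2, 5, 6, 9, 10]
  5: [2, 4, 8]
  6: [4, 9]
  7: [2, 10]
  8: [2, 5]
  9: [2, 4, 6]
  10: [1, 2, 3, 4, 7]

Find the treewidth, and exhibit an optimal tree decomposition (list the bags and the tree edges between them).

Treewidth 2.
One optimal decomposition is:
Bags: B1 = {2, 3, 10}  B2 = {2, 4, 10}  B3 = {2, 4, 5}  B4 = {1, 2, 10}  B5 = {2, 4, 9}  B6 = {2, 5, 8}  B7 = {4, 6, 9}  B8 = {2, 7, 10}
Tree: B1–B2, B2–B3, B2–B4, B3–B5, B3–B6, B5–B7, B2–B8

Every bag has size at most 3, so the width is 3 − 1 = 2 and tw(G) ≤ 2. For the lower bound, the 3 vertices {2, 5, 8} are pairwise adjacent, and any tree decomposition puts a clique entirely inside one bag — forcing width ≥ 2. The upper and lower bounds meet at 2, so that is the treewidth.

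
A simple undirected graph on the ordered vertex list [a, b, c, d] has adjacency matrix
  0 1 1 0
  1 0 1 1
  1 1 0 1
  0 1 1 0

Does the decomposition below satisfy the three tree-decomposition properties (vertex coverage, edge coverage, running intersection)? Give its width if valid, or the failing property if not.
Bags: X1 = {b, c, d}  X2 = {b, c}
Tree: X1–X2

A tree decomposition must satisfy three properties: every vertex lies in some bag; for every edge, both endpoints lie together in some bag; and for every vertex, the bags containing it form a connected subtree. Here vertex a appears in no bag, so the decomposition is invalid.

No — vertex a appears in no bag.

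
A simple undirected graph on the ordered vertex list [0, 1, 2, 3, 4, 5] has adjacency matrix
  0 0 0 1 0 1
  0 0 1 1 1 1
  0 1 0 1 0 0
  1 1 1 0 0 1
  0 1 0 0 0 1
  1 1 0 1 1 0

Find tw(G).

A width-2 tree decomposition is:
Bags: B1 = {1, 3, 5}  B2 = {1, 4, 5}  B3 = {1, 2, 3}  B4 = {0, 3, 5}
Tree: B1–B2, B1–B3, B1–B4
Every bag has size at most 3, so the width is 3 − 1 = 2 and tw(G) ≤ 2. Conversely, {0, 3, 5} is a clique of size 3, and the vertices of any clique must share a bag in every tree decomposition; so some bag has ≥ 3 vertices and tw(G) ≥ 2. Hence tw(G) = 2 exactly.

2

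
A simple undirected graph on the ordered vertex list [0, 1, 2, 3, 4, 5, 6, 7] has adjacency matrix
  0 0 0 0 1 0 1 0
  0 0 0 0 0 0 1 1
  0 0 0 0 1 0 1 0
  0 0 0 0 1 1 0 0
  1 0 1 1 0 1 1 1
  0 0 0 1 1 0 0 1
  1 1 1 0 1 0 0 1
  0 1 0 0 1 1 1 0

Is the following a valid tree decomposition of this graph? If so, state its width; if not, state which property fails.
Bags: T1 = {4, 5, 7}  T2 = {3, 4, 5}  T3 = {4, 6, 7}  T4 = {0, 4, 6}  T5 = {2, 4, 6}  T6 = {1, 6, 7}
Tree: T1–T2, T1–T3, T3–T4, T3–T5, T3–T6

Checking the three conditions: (i) the bags cover all of {0, 1, 2, 3, 4, 5, 6, 7}; (ii) for each edge, some bag contains both endpoints; (iii) the bags containing any fixed vertex form a subtree. All hold, so the decomposition is valid with width 3 − 1 = 2.

Yes; width 2.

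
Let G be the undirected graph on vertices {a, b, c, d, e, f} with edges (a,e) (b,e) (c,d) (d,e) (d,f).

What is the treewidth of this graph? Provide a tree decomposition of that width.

Treewidth 1.
Bags: B1 = {d, f}  B2 = {d, e}  B3 = {a, e}  B4 = {b, e}  B5 = {c, d}
Tree: B1–B2, B2–B3, B2–B4, B1–B5

Each bag holds 2 vertices, so the decomposition has width 1, which upper-bounds the treewidth. G has an edge, so its treewidth is at least 1. Hence tw(G) = 1 exactly.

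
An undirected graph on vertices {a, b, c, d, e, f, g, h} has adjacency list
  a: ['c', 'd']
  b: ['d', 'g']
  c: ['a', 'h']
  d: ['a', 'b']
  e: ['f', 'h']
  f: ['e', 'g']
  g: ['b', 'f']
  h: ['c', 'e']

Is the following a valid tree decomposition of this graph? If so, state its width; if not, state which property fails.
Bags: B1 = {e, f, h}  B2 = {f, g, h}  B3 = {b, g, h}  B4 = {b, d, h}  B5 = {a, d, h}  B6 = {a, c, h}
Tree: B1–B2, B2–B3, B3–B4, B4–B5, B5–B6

Checking the three conditions: (i) the bags cover all of {a, b, c, d, e, f, g, h}; (ii) for each edge, some bag contains both endpoints; (iii) the bags containing any fixed vertex form a subtree. All hold, so the decomposition is valid with width 3 − 1 = 2.

Yes; width 2.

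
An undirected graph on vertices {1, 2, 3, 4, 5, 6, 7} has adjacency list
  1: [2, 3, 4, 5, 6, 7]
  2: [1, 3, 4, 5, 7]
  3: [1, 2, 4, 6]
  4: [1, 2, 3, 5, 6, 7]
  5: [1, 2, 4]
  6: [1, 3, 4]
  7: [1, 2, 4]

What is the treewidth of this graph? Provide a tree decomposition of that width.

Treewidth 3.
One optimal decomposition is:
Bags: B1 = {1, 2, 3, 4}  B2 = {1, 2, 4, 7}  B3 = {1, 2, 4, 5}  B4 = {1, 3, 4, 6}
Tree: B1–B2, B2–B3, B1–B4

Each bag holds 4 vertices, so the decomposition has width 3, which upper-bounds the treewidth. Conversely, {1, 2, 3, 4} is a clique of size 4, and the vertices of any clique must share a bag in every tree decomposition; so some bag has ≥ 4 vertices and tw(G) ≥ 3. Combining the bounds, tw(G) = 3.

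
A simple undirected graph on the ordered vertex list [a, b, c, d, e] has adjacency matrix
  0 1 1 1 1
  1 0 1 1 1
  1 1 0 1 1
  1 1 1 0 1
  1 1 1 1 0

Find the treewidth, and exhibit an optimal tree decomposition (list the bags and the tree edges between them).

A single bag containing all 5 vertices is trivially a valid decomposition of width 4. On the other hand G contains the 5-clique {a, b, c, d, e}. A clique must lie in a single bag of any decomposition, so no decomposition can have width below 4. The upper and lower bounds meet at 4, so that is the treewidth.

Treewidth 4.
Bags: B1 = {a, b, c, d, e}
Tree: (single bag)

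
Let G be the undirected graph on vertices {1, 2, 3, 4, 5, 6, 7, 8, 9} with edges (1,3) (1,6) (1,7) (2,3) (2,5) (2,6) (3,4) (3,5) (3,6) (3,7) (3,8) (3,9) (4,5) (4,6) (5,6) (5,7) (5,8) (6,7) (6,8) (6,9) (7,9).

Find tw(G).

A width-3 tree decomposition is:
Bags: B1 = {1, 3, 6, 7}  B2 = {3, 6, 7, 9}  B3 = {3, 5, 6, 7}  B4 = {2, 3, 5, 6}  B5 = {3, 4, 5, 6}  B6 = {3, 5, 6, 8}
Tree: B1–B2, B1–B3, B3–B4, B4–B5, B4–B6
The largest bag has 4 vertices, giving width 3; this decomposition certifies tw(G) ≤ 3. On the other hand G contains the 4-clique {1, 3, 6, 7}. A clique must lie in a single bag of any decomposition, so no decomposition can have width below 3. Hence tw(G) = 3 exactly.

3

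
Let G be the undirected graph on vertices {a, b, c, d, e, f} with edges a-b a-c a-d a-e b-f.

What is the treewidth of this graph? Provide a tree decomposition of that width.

Every bag has size at most 2, so the width is 2 − 1 = 1 and tw(G) ≤ 1. Any graph with an edge has treewidth ≥ 1, and G has the edge a–b. The upper and lower bounds meet at 1, so that is the treewidth.

Treewidth 1.
Bags: B1 = {a, b}  B2 = {a, e}  B3 = {a, d}  B4 = {a, c}  B5 = {b, f}
Tree: B1–B2, B2–B3, B1–B4, B1–B5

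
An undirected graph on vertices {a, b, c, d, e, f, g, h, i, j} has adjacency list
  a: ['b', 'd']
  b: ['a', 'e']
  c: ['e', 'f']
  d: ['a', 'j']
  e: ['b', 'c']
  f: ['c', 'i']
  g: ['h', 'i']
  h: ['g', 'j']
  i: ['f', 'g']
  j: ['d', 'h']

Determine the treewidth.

2

A width-2 tree decomposition is:
Bags: B1 = {c, f, i}  B2 = {c, e, i}  B3 = {b, e, i}  B4 = {a, b, i}  B5 = {a, d, i}  B6 = {d, i, j}  B7 = {h, i, j}  B8 = {g, h, i}
Tree: B1–B2, B2–B3, B3–B4, B4–B5, B5–B6, B6–B7, B7–B8
Each bag holds 3 vertices, so the decomposition has width 2, which upper-bounds the treewidth. Since i–f–c–e–b–a–d–j–h–g–i is a cycle in G, G is not acyclic. Forests are exactly the graphs of treewidth ≤ 1, so tw(G) ≥ 2. The upper and lower bounds meet at 2, so that is the treewidth.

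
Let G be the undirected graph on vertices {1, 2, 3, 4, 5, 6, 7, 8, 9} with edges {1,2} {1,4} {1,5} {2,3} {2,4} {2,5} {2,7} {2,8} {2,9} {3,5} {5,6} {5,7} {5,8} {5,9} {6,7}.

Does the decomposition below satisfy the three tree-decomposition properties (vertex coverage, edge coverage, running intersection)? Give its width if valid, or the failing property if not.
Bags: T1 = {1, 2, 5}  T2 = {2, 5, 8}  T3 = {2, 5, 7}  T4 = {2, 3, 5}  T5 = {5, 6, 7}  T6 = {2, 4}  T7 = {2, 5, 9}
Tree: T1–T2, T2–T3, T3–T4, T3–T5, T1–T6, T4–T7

A tree decomposition must satisfy three properties: every vertex lies in some bag; for every edge, both endpoints lie together in some bag; and for every vertex, the bags containing it form a connected subtree. Here edge (1,4) lies in no bag, so the decomposition is invalid.

No — edge (1,4) lies in no bag.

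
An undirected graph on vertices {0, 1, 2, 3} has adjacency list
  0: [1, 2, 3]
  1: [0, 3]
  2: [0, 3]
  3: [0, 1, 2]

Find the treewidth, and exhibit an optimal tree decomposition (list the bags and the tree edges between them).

Each bag holds 3 vertices, so the decomposition has width 2, which upper-bounds the treewidth. For the lower bound, the 3 vertices {0, 1, 3} are pairwise adjacent, and any tree decomposition puts a clique entirely inside one bag — forcing width ≥ 2. Hence tw(G) = 2 exactly.

Treewidth 2.
One such decomposition:
Bags: B1 = {0, 1, 3}  B2 = {0, 2, 3}
Tree: B1–B2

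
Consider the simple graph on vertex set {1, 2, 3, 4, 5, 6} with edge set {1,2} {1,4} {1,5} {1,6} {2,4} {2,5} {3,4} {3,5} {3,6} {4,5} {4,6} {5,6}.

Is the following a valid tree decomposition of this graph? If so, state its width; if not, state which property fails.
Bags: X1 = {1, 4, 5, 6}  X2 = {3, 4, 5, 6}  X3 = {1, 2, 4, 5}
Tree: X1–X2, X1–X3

Vertex coverage: the bags together contain {1, 2, 3, 4, 5, 6}, the full vertex set. Edge coverage: each edge of G has both endpoints in at least one bag. Running intersection: for every vertex, the bags containing it form a connected subtree. All three properties hold, so this is a valid tree decomposition of width max|bag| − 1 = 3, and hence tw(G) ≤ 3.

Yes; width 3.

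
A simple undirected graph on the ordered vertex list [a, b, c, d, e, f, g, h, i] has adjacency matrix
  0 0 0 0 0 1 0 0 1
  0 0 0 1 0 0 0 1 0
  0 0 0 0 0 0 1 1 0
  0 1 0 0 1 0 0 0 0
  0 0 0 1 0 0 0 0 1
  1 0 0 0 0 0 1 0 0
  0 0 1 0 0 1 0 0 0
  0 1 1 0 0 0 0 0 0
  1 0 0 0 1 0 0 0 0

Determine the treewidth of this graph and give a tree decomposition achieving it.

Every bag has size at most 3, so the width is 3 − 1 = 2 and tw(G) ≤ 2. For the lower bound, G contains the cycle i–e–d–b–h–c–g–f–a–i, so G is not a forest; only forests have treewidth ≤ 1, hence tw(G) ≥ 2. Therefore the treewidth is 2.

Treewidth 2.
One such decomposition:
Bags: B1 = {d, e, i}  B2 = {b, d, i}  B3 = {b, h, i}  B4 = {c, h, i}  B5 = {c, g, i}  B6 = {f, g, i}  B7 = {a, f, i}
Tree: B1–B2, B2–B3, B3–B4, B4–B5, B5–B6, B6–B7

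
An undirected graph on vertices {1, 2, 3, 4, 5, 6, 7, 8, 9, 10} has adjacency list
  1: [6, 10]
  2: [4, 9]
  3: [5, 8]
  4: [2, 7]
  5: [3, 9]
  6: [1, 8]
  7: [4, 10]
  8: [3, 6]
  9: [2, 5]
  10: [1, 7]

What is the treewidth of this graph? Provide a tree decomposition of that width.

The largest bag has 3 vertices, giving width 2; this decomposition certifies tw(G) ≤ 2. The edges 10–1–6–8–3–5–9–2–4–7–10 form a cycle, so G is not a tree and its treewidth is at least 2. Hence tw(G) = 2 exactly.

Treewidth 2.
Bags: B1 = {1, 6, 10}  B2 = {6, 8, 10}  B3 = {3, 8, 10}  B4 = {3, 5, 10}  B5 = {5, 9, 10}  B6 = {2, 9, 10}  B7 = {2, 4, 10}  B8 = {4, 7, 10}
Tree: B1–B2, B2–B3, B3–B4, B4–B5, B5–B6, B6–B7, B7–B8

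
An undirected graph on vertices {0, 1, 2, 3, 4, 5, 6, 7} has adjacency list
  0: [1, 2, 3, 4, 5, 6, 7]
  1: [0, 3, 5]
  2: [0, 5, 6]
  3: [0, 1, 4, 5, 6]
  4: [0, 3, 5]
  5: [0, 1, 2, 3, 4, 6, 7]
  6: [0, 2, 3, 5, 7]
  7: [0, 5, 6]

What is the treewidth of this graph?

3

A width-3 tree decomposition is:
Bags: B1 = {0, 3, 5, 6}  B2 = {0, 5, 6, 7}  B3 = {0, 2, 5, 6}  B4 = {0, 3, 4, 5}  B5 = {0, 1, 3, 5}
Tree: B1–B2, B1–B3, B1–B4, B4–B5
The largest bag has 4 vertices, giving width 3; this decomposition certifies tw(G) ≤ 3. For the lower bound, the 4 vertices {0, 2, 5, 6} are pairwise adjacent, and any tree decomposition puts a clique entirely inside one bag — forcing width ≥ 3. Therefore the treewidth is 3.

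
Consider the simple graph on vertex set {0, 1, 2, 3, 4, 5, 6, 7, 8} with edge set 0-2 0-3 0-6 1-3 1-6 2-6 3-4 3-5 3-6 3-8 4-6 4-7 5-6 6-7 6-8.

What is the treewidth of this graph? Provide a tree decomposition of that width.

Treewidth 2.
One optimal decomposition is:
Bags: B1 = {3, 6, 8}  B2 = {3, 5, 6}  B3 = {1, 3, 6}  B4 = {0, 3, 6}  B5 = {3, 4, 6}  B6 = {0, 2, 6}  B7 = {4, 6, 7}
Tree: B1–B2, B1–B3, B1–B4, B3–B5, B4–B6, B5–B7

Each bag holds 3 vertices, so the decomposition has width 2, which upper-bounds the treewidth. For the lower bound, the 3 vertices {0, 2, 6} are pairwise adjacent, and any tree decomposition puts a clique entirely inside one bag — forcing width ≥ 2. Therefore the treewidth is 2.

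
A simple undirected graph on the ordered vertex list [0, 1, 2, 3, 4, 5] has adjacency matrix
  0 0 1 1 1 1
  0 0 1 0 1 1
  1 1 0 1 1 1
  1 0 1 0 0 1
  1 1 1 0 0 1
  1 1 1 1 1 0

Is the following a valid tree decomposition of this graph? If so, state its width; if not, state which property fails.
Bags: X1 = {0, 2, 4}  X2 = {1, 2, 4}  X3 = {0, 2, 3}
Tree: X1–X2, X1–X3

A tree decomposition must satisfy three properties: every vertex lies in some bag; for every edge, both endpoints lie together in some bag; and for every vertex, the bags containing it form a connected subtree. Here vertex 5 appears in no bag, so the decomposition is invalid.

No — vertex 5 appears in no bag.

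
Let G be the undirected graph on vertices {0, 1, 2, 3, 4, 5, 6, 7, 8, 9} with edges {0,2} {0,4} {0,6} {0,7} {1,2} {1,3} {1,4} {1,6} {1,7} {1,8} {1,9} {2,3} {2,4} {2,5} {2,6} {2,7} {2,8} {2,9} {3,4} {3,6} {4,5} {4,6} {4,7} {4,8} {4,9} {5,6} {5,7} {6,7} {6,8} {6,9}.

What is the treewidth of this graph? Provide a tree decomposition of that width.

Treewidth 4.
One such decomposition:
Bags: B1 = {1, 2, 4, 6, 7}  B2 = {1, 2, 3, 4, 6}  B3 = {1, 2, 4, 6, 9}  B4 = {1, 2, 4, 6, 8}  B5 = {2, 4, 5, 6, 7}  B6 = {0, 2, 4, 6, 7}
Tree: B1–B2, B2–B3, B2–B4, B1–B5, B5–B6

Each bag holds 5 vertices, so the decomposition has width 4, which upper-bounds the treewidth. Conversely, {0, 2, 4, 6, 7} is a clique of size 5, and the vertices of any clique must share a bag in every tree decomposition; so some bag has ≥ 5 vertices and tw(G) ≥ 4. The upper and lower bounds meet at 4, so that is the treewidth.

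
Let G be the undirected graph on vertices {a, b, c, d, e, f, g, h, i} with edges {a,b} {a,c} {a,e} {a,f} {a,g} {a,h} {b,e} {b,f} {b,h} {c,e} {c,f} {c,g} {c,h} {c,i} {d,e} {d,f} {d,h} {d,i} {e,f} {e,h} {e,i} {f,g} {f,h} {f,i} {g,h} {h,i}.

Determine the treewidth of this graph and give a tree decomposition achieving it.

Treewidth 4.
One optimal decomposition is:
Bags: B1 = {c, e, f, h, i}  B2 = {a, c, e, f, h}  B3 = {a, b, e, f, h}  B4 = {a, c, f, g, h}  B5 = {d, e, f, h, i}
Tree: B1–B2, B2–B3, B2–B4, B1–B5

The largest bag has 5 vertices, giving width 4; this decomposition certifies tw(G) ≤ 4. On the other hand G contains the 5-clique {a, c, f, g, h}. A clique must lie in a single bag of any decomposition, so no decomposition can have width below 4. Combining the bounds, tw(G) = 4.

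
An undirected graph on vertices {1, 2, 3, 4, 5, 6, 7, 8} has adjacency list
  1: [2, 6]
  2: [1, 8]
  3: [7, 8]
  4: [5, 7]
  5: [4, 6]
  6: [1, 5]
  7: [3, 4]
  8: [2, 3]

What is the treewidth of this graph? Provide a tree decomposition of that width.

Treewidth 2.
One such decomposition:
Bags: B1 = {4, 5, 6}  B2 = {1, 4, 6}  B3 = {1, 2, 4}  B4 = {2, 4, 8}  B5 = {3, 4, 8}  B6 = {3, 4, 7}
Tree: B1–B2, B2–B3, B3–B4, B4–B5, B5–B6

Every bag has size at most 3, so the width is 3 − 1 = 2 and tw(G) ≤ 2. The edges 4–5–6–1–2–8–3–7–4 form a cycle, so G is not a tree and its treewidth is at least 2. Hence tw(G) = 2 exactly.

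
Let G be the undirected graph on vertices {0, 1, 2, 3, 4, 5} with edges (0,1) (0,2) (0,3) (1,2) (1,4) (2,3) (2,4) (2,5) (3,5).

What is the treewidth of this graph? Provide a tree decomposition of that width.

Each bag holds 3 vertices, so the decomposition has width 2, which upper-bounds the treewidth. For the lower bound, the 3 vertices {0, 1, 2} are pairwise adjacent, and any tree decomposition puts a clique entirely inside one bag — forcing width ≥ 2. The upper and lower bounds meet at 2, so that is the treewidth.

Treewidth 2.
One such decomposition:
Bags: B1 = {0, 2, 3}  B2 = {0, 1, 2}  B3 = {1, 2, 4}  B4 = {2, 3, 5}
Tree: B1–B2, B2–B3, B1–B4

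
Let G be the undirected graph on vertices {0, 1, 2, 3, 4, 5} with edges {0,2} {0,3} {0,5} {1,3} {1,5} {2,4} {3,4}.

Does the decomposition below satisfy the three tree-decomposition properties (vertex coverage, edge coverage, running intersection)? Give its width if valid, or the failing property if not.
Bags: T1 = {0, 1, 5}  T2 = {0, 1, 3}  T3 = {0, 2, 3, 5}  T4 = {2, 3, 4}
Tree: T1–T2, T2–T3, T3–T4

A tree decomposition must satisfy three properties: every vertex lies in some bag; for every edge, both endpoints lie together in some bag; and for every vertex, the bags containing it form a connected subtree. Here bags containing vertex 5 are not connected in the tree, so the decomposition is invalid.

No — bags containing vertex 5 are not connected in the tree.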